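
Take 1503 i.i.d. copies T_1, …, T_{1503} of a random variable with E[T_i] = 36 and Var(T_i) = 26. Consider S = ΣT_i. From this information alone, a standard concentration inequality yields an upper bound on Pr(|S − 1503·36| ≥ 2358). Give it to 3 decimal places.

0.007

With mean and variance of each term known, Chebyshev's inequality bounds the deviation of the sum (or sample mean).
Var(S) = n·Var(T_i) = 1503·26 = 39078.
Chebyshev: Pr(|S − 1503·36| ≥ 2358) ≤ Var(S)/2358² = 39078/5560164 = 0.0070.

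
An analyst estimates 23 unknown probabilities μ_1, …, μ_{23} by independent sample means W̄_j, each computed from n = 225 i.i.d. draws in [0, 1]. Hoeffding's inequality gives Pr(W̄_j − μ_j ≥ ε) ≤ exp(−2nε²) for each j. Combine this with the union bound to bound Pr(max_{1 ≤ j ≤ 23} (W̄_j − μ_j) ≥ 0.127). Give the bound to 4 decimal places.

0.0162

Per-experiment Hoeffding bound: exp(−2·225·0.127²) = exp(−7.25805) = 0.00070448.
Union bound over 23 events: 23·0.00070448 = 0.01620.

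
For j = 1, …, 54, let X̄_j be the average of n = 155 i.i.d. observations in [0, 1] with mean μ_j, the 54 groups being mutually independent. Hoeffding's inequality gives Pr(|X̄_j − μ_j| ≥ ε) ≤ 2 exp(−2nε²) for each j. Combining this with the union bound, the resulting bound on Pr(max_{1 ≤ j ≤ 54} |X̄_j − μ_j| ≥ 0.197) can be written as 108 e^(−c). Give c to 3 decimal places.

12.031

Union bound over the 54 events: Pr(max_{1 ≤ j ≤ 54} |X̄_j − μ_j| ≥ 0.197) ≤ 54·2·exp(−2nε²) = 108 exp(−2·155·0.197²).
So c = 2·155·0.197² = 12.0308.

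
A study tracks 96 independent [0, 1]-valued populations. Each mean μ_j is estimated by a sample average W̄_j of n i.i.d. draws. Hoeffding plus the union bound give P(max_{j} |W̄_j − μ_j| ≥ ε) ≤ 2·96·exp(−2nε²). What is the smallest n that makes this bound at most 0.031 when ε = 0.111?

Need 2·96·exp(−2nε²) ≤ 0.031, i.e. exp(−2nε²) ≤ 0.031/192.
So 2nε² ≥ ln(192/0.031) = 8.731263.
Hence n ≥ 8.731263/(2·0.111²) = 354.324.
The smallest integer n is 355.

355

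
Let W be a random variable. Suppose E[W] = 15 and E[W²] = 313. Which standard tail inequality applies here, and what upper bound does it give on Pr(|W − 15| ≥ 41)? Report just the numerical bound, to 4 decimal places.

The first two moments determine the variance, so Chebyshev's inequality is the sharpest standard bound available.
Var(W) = E[W²] − (E[W])² = 313 − 225 = 88.
Chebyshev's inequality: Pr(|W − μ| ≥ t) ≤ Var(W)/t² = 88/1681 = 0.0523.

0.0523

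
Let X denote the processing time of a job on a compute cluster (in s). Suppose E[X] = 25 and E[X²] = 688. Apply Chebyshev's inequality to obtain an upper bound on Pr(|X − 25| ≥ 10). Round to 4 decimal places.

0.6300

Var(X) = E[X²] − (E[X])² = 688 − 625 = 63.
Chebyshev's inequality: Pr(|X − μ| ≥ t) ≤ Var(X)/t² = 63/100 = 0.6300.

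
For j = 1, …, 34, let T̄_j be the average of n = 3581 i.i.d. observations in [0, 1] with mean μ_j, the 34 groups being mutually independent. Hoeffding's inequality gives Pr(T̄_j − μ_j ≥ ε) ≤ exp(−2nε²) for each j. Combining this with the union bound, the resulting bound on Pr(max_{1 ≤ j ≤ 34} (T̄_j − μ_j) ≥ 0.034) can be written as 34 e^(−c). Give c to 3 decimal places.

8.279

Union bound over the 34 events: Pr(max_{1 ≤ j ≤ 34} (T̄_j − μ_j) ≥ 0.034) ≤ 34·exp(−2nε²) = 34 exp(−2·3581·0.034²).
So c = 2·3581·0.034² = 8.2793.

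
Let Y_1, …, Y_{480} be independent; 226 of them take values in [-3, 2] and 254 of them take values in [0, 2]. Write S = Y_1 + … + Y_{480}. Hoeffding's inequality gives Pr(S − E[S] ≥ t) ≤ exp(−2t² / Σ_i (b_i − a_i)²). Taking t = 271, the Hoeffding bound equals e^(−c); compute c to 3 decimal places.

Σ(b_i − a_i)² = 226·5² + 254·2² = 6666.
c = 2t² / 6666 = 2·271² / 6666 = 22.0345.

22.035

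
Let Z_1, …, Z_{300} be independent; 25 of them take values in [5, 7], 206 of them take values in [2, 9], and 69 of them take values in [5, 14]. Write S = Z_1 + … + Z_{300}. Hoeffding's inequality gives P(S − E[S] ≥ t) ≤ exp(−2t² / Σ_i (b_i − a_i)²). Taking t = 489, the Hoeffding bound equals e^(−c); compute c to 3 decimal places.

Σ(b_i − a_i)² = 25·2² + 206·7² + 69·9² = 15783.
c = 2t² / 15783 = 2·489² / 15783 = 30.3011.

30.301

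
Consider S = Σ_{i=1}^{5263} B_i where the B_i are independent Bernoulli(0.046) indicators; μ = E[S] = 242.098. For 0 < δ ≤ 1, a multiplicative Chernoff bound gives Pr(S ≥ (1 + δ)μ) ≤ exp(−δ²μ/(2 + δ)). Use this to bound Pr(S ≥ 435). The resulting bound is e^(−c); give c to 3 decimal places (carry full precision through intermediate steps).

54.957

Write 435 = (1 + δ)μ, so δ = 435/242.098 − 1 = 0.796793…
Then the exponent is δ²μ/(2 + δ) = (435 − μ)² / (μ·(2 + δ)) = 54.956862.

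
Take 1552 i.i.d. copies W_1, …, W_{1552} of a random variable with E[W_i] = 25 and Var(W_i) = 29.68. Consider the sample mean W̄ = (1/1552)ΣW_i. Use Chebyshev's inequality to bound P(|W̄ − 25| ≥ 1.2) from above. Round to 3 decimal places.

Var(W̄) = Var(W_i)/n = 29.68/1552 = 0.019124.
Chebyshev: P(|W̄ − 25| ≥ 1.2) ≤ Var(W̄)/(1.2)² = 29.68/(1552·1.2²) = 0.0133.

0.013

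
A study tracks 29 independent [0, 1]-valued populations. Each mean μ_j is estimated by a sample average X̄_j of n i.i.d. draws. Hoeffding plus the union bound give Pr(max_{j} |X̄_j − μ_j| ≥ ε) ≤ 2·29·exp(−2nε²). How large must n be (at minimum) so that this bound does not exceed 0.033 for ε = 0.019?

10349

Need 2·29·exp(−2nε²) ≤ 0.033, i.e. exp(−2nε²) ≤ 0.033/58.
So 2nε² ≥ ln(58/0.033) = 7.471691.
Hence n ≥ 7.471691/(2·0.019²) = 10348.602.
The smallest integer n is 10349.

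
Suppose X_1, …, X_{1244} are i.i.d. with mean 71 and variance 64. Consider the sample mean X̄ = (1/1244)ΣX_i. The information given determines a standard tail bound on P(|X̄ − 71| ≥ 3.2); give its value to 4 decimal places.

0.0050

With mean and variance of each term known, Chebyshev's inequality bounds the deviation of the sum (or sample mean).
Var(X̄) = Var(X_i)/n = 64/1244 = 0.051447.
Chebyshev: P(|X̄ − 71| ≥ 3.2) ≤ Var(X̄)/(3.2)² = 64/(1244·3.2²) = 0.0050.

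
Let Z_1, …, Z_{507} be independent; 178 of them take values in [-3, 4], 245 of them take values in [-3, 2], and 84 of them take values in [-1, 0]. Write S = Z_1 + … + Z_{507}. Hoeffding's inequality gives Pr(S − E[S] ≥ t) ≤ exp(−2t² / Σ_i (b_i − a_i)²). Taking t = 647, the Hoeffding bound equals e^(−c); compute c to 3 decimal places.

56.072

Σ(b_i − a_i)² = 178·7² + 245·5² + 84·1² = 14931.
c = 2t² / 14931 = 2·647² / 14931 = 56.0725.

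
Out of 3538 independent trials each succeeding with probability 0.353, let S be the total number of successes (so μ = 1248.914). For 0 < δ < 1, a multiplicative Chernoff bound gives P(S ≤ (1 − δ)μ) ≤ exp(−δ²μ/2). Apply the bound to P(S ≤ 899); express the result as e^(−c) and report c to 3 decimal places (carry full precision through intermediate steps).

Write 899 = (1 − δ)μ, so δ = 1 − 899/1248.914 = 0.2801746…
Then the exponent is δ²μ/2 = (μ − 899)²/(2μ) = 49.018510.

49.019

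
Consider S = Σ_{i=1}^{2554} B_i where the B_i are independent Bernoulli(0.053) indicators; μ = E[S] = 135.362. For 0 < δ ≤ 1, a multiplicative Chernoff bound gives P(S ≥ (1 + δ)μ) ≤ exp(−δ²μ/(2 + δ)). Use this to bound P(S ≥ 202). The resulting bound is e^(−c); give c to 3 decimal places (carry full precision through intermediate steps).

13.163

Write 202 = (1 + δ)μ, so δ = 202/135.362 − 1 = 0.4922947…
Then the exponent is δ²μ/(2 + δ) = (202 − μ)² / (μ·(2 + δ)) = 13.162784.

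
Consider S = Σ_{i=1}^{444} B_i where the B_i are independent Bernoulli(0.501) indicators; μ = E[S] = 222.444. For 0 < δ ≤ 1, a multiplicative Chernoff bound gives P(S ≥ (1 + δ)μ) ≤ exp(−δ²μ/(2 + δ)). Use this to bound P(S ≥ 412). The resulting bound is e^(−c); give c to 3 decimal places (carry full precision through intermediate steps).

Write 412 = (1 + δ)μ, so δ = 412/222.444 − 1 = 0.8521516…
Then the exponent is δ²μ/(2 + δ) = (412 − μ)² / (μ·(2 + δ)) = 56.634592.

56.635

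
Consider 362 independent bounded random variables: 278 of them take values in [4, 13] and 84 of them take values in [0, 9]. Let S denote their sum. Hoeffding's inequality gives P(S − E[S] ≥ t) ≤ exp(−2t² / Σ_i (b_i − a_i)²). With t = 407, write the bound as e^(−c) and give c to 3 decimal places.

Σ(b_i − a_i)² = 278·9² + 84·9² = 29322.
c = 2t² / 29322 = 2·407² / 29322 = 11.2986.

11.299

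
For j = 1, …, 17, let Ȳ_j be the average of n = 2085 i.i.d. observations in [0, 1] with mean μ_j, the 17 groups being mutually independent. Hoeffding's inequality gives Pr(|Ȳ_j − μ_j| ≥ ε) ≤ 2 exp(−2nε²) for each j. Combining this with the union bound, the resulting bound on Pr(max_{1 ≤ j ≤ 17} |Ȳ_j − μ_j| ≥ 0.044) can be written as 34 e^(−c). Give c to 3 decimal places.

Union bound over the 17 events: Pr(max_{1 ≤ j ≤ 17} |Ȳ_j − μ_j| ≥ 0.044) ≤ 17·2·exp(−2nε²) = 34 exp(−2·2085·0.044²).
So c = 2·2085·0.044² = 8.0731.

8.073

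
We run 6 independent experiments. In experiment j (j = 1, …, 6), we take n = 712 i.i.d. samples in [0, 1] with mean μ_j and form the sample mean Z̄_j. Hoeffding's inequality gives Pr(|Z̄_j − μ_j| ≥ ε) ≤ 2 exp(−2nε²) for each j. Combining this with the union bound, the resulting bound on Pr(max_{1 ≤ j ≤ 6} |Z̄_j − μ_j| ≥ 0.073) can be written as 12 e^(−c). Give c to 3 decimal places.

Union bound over the 6 events: Pr(max_{1 ≤ j ≤ 6} |Z̄_j − μ_j| ≥ 0.073) ≤ 6·2·exp(−2nε²) = 12 exp(−2·712·0.073²).
So c = 2·712·0.073² = 7.5885.

7.588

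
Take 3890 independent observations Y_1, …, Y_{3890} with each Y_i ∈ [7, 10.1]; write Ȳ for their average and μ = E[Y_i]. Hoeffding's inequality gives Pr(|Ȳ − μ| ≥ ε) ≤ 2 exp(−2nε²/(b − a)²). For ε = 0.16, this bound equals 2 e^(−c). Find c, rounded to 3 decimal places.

20.725

c = 2nε²/(b − a)² = 2·3890·0.16² / 3.1² = 20.7251.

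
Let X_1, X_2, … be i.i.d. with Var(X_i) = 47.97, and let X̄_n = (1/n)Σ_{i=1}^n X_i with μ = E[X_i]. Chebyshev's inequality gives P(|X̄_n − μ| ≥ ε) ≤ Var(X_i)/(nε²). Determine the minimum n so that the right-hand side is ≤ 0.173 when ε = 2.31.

Require 47.97/(n·2.31²) ≤ 0.173, i.e. n ≥ 47.97/(0.173·2.31²) = 51.964.
The smallest integer n is 52.

52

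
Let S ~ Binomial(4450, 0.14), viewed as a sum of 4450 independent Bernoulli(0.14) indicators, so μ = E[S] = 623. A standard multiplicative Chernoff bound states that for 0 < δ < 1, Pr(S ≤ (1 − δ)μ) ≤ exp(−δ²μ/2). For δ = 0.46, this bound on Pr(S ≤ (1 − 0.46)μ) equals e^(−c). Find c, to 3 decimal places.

65.913

c = δ²μ/2 = 0.46²·623/2 = 65.9134.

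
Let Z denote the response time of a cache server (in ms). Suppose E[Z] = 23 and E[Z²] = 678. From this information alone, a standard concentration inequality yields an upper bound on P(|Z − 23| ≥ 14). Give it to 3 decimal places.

0.760

The first two moments determine the variance, so Chebyshev's inequality is the sharpest standard bound available.
Var(Z) = E[Z²] − (E[Z])² = 678 − 529 = 149.
Chebyshev's inequality: P(|Z − μ| ≥ t) ≤ Var(Z)/t² = 149/196 = 0.7602.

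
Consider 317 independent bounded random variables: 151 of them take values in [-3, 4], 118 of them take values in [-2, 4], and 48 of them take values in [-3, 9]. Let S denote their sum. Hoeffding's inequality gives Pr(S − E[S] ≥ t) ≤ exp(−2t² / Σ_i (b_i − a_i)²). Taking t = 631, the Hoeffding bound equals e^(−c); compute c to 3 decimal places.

Σ(b_i − a_i)² = 151·7² + 118·6² + 48·12² = 18559.
c = 2t² / 18559 = 2·631² / 18559 = 42.9076.

42.908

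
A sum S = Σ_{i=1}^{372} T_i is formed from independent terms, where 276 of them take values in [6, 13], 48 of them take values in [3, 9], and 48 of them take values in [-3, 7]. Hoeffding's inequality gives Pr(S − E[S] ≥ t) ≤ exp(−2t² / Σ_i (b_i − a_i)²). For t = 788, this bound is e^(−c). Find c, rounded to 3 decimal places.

61.933

Σ(b_i − a_i)² = 276·7² + 48·6² + 48·10² = 20052.
c = 2t² / 20052 = 2·788² / 20052 = 61.9334.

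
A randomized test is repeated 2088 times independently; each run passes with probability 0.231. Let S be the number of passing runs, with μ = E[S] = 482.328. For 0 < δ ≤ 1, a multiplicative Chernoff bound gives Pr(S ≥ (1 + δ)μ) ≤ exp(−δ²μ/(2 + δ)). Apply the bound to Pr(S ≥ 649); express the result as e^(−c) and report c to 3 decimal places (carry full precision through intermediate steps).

24.555

Write 649 = (1 + δ)μ, so δ = 649/482.328 − 1 = 0.3455574…
Then the exponent is δ²μ/(2 + δ) = (649 − μ)² / (μ·(2 + δ)) = 24.554820.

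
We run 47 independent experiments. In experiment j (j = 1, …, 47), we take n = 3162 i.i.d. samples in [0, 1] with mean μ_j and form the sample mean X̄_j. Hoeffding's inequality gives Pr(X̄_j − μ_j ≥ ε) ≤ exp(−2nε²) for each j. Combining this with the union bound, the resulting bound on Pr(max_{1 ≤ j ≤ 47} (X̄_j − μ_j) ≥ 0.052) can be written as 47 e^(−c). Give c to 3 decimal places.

17.100

Union bound over the 47 events: Pr(max_{1 ≤ j ≤ 47} (X̄_j − μ_j) ≥ 0.052) ≤ 47·exp(−2nε²) = 47 exp(−2·3162·0.052²).
So c = 2·3162·0.052² = 17.1001.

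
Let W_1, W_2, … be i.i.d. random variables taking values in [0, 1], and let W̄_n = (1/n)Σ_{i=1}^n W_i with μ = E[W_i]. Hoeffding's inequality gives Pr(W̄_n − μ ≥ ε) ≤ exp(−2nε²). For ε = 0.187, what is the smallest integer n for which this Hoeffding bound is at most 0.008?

Require exp(−2nε²) ≤ 0.008, i.e. 2nε² ≥ ln(1/0.008) = 4.828314.
So n ≥ 4.828314 / (2·0.187²) = 69.037.
The smallest integer n is 70.

70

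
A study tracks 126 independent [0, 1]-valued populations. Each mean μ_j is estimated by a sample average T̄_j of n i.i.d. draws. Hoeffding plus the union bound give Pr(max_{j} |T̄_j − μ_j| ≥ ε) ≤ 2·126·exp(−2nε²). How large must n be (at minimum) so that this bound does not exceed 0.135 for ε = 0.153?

Need 2·126·exp(−2nε²) ≤ 0.135, i.e. exp(−2nε²) ≤ 0.135/252.
So 2nε² ≥ ln(252/0.135) = 7.531910.
Hence n ≥ 7.531910/(2·0.153²) = 160.876.
The smallest integer n is 161.

161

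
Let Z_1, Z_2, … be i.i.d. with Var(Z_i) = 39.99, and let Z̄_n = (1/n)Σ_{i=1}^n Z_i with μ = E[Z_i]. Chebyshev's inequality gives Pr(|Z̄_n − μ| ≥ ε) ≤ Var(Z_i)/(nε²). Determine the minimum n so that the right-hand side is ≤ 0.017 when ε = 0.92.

2780

Require 39.99/(n·0.92²) ≤ 0.017, i.e. n ≥ 39.99/(0.017·0.92²) = 2779.245.
The smallest integer n is 2780.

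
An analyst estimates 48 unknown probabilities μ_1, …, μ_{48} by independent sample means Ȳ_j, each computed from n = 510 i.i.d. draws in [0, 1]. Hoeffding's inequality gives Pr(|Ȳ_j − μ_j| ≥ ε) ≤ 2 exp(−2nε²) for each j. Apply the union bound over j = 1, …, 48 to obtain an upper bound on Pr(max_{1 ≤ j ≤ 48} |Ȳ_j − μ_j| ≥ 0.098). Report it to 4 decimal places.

0.0053

Per-experiment Hoeffding bound: 2·exp(−2·510·0.098²) = 2·exp(−9.79608) = 0.00011134.
Union bound over 48 events: 48·0.00011134 = 0.00534.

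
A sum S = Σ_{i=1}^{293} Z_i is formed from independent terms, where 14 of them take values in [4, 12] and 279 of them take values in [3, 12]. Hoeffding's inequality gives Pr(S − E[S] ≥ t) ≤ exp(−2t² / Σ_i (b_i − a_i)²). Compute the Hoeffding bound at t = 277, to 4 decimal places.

0.0015

Σ(b_i − a_i)² = 14·8² + 279·9² = 23495.
Exponent = 2·277² / 23495 = 6.53152.
Bound = exp(−6.53152) = 0.00146.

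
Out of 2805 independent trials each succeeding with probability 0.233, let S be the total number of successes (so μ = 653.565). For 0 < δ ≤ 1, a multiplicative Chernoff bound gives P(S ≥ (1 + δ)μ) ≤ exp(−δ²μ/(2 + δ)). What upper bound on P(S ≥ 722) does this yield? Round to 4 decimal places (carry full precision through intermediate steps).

0.0332

Write 722 = (1 + δ)μ, so δ = 722/653.565 − 1 = 0.1047103…
Then the exponent is δ²μ/(2 + δ) = (722 − μ)² / (μ·(2 + δ)) = 3.404673.
Bound = exp(−3.404673) = 0.03322.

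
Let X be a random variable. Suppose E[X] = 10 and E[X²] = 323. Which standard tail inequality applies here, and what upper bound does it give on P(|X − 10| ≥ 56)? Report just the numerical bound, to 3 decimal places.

The first two moments determine the variance, so Chebyshev's inequality is the sharpest standard bound available.
Var(X) = E[X²] − (E[X])² = 323 − 100 = 223.
Chebyshev's inequality: P(|X − μ| ≥ t) ≤ Var(X)/t² = 223/3136 = 0.0711.

0.071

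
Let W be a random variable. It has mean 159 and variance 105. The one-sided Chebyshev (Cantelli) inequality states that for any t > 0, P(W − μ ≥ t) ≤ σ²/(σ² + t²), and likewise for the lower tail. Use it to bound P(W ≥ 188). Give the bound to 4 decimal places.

Here σ² = 105 and t = 29, so σ² + t² = 946.
Cantelli's bound: 105/946 = 0.1110.

0.1110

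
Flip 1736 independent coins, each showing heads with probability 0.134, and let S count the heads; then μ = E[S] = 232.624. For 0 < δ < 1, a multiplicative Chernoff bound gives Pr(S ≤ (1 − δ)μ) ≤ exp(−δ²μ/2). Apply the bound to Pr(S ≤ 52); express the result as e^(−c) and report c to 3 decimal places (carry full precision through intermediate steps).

Write 52 = (1 − δ)μ, so δ = 1 − 52/232.624 = 0.7764633…
Then the exponent is δ²μ/2 = (μ − 52)²/(2μ) = 70.123954.

70.124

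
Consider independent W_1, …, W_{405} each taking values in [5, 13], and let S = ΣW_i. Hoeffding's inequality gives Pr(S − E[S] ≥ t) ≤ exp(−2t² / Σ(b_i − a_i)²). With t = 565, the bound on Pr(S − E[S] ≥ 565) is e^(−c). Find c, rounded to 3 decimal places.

24.632

Σ(b_i − a_i)² = 405·(8)² = 25920.
c = 2t²/25920 = 2·565²/25920 = 24.6316.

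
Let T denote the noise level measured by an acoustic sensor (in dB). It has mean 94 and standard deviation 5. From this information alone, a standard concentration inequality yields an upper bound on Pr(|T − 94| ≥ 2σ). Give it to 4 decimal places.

Mean and variance are known, so Chebyshev's inequality applies.
Chebyshev: Pr(|T − μ| ≥ t) ≤ Var(T)/t².
Var(T) = σ² = 5² = 25.
t = 2·5 = 10.
Bound = 25 / 100 = 0.2500.

0.2500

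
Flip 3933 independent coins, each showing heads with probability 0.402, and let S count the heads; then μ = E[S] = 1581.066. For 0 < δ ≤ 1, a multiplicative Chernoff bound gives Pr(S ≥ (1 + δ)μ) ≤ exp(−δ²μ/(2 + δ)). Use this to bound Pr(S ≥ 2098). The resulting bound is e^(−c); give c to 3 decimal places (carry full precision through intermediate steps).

72.633

Write 2098 = (1 + δ)μ, so δ = 2098/1581.066 − 1 = 0.3269528…
Then the exponent is δ²μ/(2 + δ) = (2098 − μ)² / (μ·(2 + δ)) = 72.632772.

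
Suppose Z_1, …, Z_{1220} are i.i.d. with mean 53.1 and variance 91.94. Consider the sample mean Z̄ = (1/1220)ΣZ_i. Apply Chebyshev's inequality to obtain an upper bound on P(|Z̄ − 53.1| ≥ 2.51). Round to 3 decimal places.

Var(Z̄) = Var(Z_i)/n = 91.94/1220 = 0.075361.
Chebyshev: P(|Z̄ − 53.1| ≥ 2.51) ≤ Var(Z̄)/(2.51)² = 91.94/(1220·2.51²) = 0.0120.

0.012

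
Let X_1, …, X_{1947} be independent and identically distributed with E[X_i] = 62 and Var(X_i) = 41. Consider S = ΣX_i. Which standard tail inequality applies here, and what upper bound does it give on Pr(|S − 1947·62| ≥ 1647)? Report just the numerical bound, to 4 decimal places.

With mean and variance of each term known, Chebyshev's inequality bounds the deviation of the sum (or sample mean).
Var(S) = n·Var(X_i) = 1947·41 = 79827.
Chebyshev: Pr(|S − 1947·62| ≥ 1647) ≤ Var(S)/1647² = 79827/2712609 = 0.0294.

0.0294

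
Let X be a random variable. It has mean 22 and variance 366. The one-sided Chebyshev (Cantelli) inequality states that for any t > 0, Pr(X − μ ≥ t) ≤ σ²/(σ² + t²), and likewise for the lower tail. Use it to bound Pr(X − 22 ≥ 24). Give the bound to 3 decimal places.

Here σ² = 366 and t = 24, so σ² + t² = 942.
Cantelli's bound: 366/942 = 0.3885.

0.389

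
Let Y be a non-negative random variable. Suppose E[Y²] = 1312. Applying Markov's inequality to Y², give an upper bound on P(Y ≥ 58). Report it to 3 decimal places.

0.390

Since Y ≥ 0, the event {Y ≥ 58} is the same as {Y² ≥ 3364}.
Markov's inequality applied to Y² gives P(Y² ≥ 3364) ≤ E[Y²]/3364 = 1312/3364 = 0.3900.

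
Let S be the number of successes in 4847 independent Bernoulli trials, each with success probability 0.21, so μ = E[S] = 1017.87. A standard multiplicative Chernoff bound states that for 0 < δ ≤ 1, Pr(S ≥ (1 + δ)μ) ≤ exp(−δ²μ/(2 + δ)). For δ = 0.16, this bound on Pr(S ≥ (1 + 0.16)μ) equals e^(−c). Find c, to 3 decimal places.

c = δ²μ/(2 + δ) = 0.16²·1017.87/(2 + 0.16) = 12.0636.

12.064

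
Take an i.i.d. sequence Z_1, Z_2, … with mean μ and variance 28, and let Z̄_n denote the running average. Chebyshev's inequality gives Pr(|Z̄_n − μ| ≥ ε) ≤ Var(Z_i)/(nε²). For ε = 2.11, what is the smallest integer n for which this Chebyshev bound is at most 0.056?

Require 28/(n·2.11²) ≤ 0.056, i.e. n ≥ 28/(0.056·2.11²) = 112.307.
The smallest integer n is 113.

113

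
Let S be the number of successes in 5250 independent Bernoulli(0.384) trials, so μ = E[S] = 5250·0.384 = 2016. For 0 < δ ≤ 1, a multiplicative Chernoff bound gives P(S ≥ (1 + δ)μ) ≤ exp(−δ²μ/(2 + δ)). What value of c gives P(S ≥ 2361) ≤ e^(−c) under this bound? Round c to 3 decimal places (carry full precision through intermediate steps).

Write 2361 = (1 + δ)μ, so δ = 2361/2016 − 1 = 0.171131…
Then the exponent is δ²μ/(2 + δ) = (2361 − μ)² / (μ·(2 + δ)) = 27.193283.

27.193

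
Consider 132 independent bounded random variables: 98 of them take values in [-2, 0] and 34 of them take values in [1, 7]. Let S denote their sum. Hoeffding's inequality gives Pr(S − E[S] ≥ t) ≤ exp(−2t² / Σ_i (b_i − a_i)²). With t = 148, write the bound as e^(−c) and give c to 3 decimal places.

Σ(b_i − a_i)² = 98·2² + 34·6² = 1616.
c = 2t² / 1616 = 2·148² / 1616 = 27.1089.

27.109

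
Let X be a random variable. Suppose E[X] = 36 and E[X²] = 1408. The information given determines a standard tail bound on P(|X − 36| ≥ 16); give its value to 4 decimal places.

0.4375

The first two moments determine the variance, so Chebyshev's inequality is the sharpest standard bound available.
Var(X) = E[X²] − (E[X])² = 1408 − 1296 = 112.
Chebyshev's inequality: P(|X − μ| ≥ t) ≤ Var(X)/t² = 112/256 = 0.4375.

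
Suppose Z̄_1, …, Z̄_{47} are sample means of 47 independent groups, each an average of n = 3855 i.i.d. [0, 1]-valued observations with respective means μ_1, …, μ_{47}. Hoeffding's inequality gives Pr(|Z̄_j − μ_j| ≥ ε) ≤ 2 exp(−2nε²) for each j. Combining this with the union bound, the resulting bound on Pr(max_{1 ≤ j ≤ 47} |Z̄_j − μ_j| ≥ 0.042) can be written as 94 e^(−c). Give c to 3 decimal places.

13.600

Union bound over the 47 events: Pr(max_{1 ≤ j ≤ 47} |Z̄_j − μ_j| ≥ 0.042) ≤ 47·2·exp(−2nε²) = 94 exp(−2·3855·0.042²).
So c = 2·3855·0.042² = 13.6004.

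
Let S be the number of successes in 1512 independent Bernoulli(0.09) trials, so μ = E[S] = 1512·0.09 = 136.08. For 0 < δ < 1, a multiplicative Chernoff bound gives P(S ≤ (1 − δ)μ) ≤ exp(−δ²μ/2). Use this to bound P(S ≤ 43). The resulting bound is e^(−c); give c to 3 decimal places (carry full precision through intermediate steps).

31.834

Write 43 = (1 − δ)μ, so δ = 1 − 43/136.08 = 0.6840094…
Then the exponent is δ²μ/2 = (μ − 43)²/(2μ) = 31.833798.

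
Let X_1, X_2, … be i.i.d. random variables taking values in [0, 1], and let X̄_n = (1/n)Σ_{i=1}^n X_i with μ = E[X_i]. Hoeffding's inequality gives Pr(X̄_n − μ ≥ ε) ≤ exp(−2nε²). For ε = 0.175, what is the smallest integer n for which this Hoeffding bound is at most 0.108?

37

Require exp(−2nε²) ≤ 0.108, i.e. 2nε² ≥ ln(1/0.108) = 2.225624.
So n ≥ 2.225624 / (2·0.175²) = 36.337.
The smallest integer n is 37.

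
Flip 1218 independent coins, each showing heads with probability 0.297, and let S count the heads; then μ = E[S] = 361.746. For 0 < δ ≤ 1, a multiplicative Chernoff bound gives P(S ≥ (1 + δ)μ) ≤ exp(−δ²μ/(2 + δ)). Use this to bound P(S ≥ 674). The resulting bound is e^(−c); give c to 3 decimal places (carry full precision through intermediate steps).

94.138

Write 674 = (1 + δ)μ, so δ = 674/361.746 − 1 = 0.8631858…
Then the exponent is δ²μ/(2 + δ) = (674 − μ)² / (μ·(2 + δ)) = 94.137521.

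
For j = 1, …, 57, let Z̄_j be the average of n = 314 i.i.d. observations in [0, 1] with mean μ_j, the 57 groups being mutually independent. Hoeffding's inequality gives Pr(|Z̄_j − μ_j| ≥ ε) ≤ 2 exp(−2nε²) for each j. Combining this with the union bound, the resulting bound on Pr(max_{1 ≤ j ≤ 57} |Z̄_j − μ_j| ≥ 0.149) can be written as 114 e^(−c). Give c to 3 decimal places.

13.942

Union bound over the 57 events: Pr(max_{1 ≤ j ≤ 57} |Z̄_j − μ_j| ≥ 0.149) ≤ 57·2·exp(−2nε²) = 114 exp(−2·314·0.149²).
So c = 2·314·0.149² = 13.9422.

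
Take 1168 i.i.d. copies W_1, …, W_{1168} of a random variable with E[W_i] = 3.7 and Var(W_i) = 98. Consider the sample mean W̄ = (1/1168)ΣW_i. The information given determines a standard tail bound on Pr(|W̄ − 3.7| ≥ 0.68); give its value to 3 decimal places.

With mean and variance of each term known, Chebyshev's inequality bounds the deviation of the sum (or sample mean).
Var(W̄) = Var(W_i)/n = 98/1168 = 0.083904.
Chebyshev: Pr(|W̄ − 3.7| ≥ 0.68) ≤ Var(W̄)/(0.68)² = 98/(1168·0.68²) = 0.1815.

0.181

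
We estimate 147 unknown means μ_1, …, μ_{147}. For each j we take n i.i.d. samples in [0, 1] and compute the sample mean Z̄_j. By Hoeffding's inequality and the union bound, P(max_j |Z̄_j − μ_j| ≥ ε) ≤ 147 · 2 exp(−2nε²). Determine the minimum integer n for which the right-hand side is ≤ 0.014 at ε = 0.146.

Need 2·147·exp(−2nε²) ≤ 0.014, i.e. exp(−2nε²) ≤ 0.014/294.
So 2nε² ≥ ln(294/0.014) = 9.952278.
Hence n ≥ 9.952278/(2·0.146²) = 233.446.
The smallest integer n is 234.

234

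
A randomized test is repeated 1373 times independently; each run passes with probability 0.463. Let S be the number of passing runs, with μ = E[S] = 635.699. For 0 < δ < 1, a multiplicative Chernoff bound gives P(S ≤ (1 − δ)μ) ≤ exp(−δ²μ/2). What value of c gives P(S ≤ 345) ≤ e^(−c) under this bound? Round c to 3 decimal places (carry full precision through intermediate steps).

66.467

Write 345 = (1 − δ)μ, so δ = 1 − 345/635.699 = 0.4572903…
Then the exponent is δ²μ/2 = (μ − 345)²/(2μ) = 66.466920.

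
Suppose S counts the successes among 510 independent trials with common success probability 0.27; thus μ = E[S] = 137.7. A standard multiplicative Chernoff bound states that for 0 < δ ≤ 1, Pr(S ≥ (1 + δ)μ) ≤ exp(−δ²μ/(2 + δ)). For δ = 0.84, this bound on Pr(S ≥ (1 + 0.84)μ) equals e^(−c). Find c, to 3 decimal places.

c = δ²μ/(2 + δ) = 0.84²·137.7/(2 + 0.84) = 34.2117.

34.212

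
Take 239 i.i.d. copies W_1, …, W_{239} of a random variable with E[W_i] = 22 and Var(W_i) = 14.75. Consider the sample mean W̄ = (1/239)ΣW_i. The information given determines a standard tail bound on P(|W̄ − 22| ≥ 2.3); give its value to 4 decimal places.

With mean and variance of each term known, Chebyshev's inequality bounds the deviation of the sum (or sample mean).
Var(W̄) = Var(W_i)/n = 14.75/239 = 0.061715.
Chebyshev: P(|W̄ − 22| ≥ 2.3) ≤ Var(W̄)/(2.3)² = 14.75/(239·2.3²) = 0.0117.

0.0117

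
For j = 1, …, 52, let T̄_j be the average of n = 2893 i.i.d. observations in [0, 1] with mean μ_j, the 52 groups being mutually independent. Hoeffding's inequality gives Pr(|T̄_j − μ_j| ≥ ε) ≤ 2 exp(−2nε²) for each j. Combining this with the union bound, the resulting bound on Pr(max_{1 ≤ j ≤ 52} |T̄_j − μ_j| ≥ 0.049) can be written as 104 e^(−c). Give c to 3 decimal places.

Union bound over the 52 events: Pr(max_{1 ≤ j ≤ 52} |T̄_j − μ_j| ≥ 0.049) ≤ 52·2·exp(−2nε²) = 104 exp(−2·2893·0.049²).
So c = 2·2893·0.049² = 13.8922.

13.892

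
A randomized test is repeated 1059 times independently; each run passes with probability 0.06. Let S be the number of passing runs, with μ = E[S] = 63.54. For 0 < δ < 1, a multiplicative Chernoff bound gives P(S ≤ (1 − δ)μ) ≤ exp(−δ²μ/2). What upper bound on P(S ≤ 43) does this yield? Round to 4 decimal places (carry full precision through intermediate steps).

Write 43 = (1 − δ)μ, so δ = 1 − 43/63.54 = 0.3232609…
Then the exponent is δ²μ/2 = (μ − 43)²/(2μ) = 3.319890.
Bound = exp(−3.319890) = 0.03616.

0.0362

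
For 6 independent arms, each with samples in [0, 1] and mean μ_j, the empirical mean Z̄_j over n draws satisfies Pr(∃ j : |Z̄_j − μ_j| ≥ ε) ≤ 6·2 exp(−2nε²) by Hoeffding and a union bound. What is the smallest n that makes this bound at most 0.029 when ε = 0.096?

Need 2·6·exp(−2nε²) ≤ 0.029, i.e. exp(−2nε²) ≤ 0.029/12.
So 2nε² ≥ ln(12/0.029) = 6.025366.
Hence n ≥ 6.025366/(2·0.096²) = 326.897.
The smallest integer n is 327.

327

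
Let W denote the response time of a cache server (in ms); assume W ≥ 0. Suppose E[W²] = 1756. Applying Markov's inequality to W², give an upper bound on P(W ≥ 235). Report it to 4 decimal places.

0.0318

Since W ≥ 0, the event {W ≥ 235} is the same as {W² ≥ 55225}.
Markov's inequality applied to W² gives P(W² ≥ 55225) ≤ E[W²]/55225 = 1756/55225 = 0.0318.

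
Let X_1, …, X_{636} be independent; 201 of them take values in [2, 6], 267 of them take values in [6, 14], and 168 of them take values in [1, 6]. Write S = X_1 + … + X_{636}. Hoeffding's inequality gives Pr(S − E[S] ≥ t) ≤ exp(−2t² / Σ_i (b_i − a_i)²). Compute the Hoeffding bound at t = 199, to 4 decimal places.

0.0395

Σ(b_i − a_i)² = 201·4² + 267·8² + 168·5² = 24504.
Exponent = 2·199² / 24504 = 3.23221.
Bound = exp(−3.23221) = 0.03947.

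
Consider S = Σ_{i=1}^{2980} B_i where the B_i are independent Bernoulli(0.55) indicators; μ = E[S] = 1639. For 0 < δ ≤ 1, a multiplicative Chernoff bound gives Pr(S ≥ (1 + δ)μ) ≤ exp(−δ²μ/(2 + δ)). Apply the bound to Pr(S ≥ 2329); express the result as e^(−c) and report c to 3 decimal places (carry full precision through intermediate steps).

119.985

Write 2329 = (1 + δ)μ, so δ = 2329/1639 − 1 = 0.4209884…
Then the exponent is δ²μ/(2 + δ) = (2329 − μ)² / (μ·(2 + δ)) = 119.984879.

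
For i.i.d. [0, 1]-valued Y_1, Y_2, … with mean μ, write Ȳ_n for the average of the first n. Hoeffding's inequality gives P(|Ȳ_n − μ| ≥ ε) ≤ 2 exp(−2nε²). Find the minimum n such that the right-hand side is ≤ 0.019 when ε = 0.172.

79

Require 2·exp(−2nε²) ≤ 0.019, i.e. 2nε² ≥ ln(2/0.019) = 4.656463.
So n ≥ 4.656463 / (2·0.172²) = 78.699.
The smallest integer n is 79.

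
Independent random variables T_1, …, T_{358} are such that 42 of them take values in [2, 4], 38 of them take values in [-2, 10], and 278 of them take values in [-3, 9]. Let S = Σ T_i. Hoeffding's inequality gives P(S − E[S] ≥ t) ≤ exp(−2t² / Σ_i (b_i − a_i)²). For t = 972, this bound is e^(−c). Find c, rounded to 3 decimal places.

Σ(b_i − a_i)² = 42·2² + 38·12² + 278·12² = 45672.
c = 2t² / 45672 = 2·972² / 45672 = 41.3726.

41.373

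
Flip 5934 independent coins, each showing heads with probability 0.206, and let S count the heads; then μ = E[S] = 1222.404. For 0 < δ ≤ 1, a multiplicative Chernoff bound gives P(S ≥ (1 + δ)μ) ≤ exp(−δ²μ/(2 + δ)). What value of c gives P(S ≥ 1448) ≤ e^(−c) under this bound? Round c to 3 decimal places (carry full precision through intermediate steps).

19.058

Write 1448 = (1 + δ)μ, so δ = 1448/1222.404 − 1 = 0.1845511…
Then the exponent is δ²μ/(2 + δ) = (1448 − μ)² / (μ·(2 + δ)) = 19.058373.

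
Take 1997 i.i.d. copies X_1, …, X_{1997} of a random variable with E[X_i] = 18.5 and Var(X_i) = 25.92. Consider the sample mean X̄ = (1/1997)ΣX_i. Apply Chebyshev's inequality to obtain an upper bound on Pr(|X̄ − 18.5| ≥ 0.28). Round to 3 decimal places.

0.166

Var(X̄) = Var(X_i)/n = 25.92/1997 = 0.012979.
Chebyshev: Pr(|X̄ − 18.5| ≥ 0.28) ≤ Var(X̄)/(0.28)² = 25.92/(1997·0.28²) = 0.1656.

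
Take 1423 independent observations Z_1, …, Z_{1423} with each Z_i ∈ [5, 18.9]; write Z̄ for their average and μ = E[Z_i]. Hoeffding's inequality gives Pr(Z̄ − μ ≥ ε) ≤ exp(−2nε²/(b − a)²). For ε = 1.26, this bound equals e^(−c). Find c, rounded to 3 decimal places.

c = 2nε²/(b − a)² = 2·1423·1.26² / 13.9² = 23.3855.

23.385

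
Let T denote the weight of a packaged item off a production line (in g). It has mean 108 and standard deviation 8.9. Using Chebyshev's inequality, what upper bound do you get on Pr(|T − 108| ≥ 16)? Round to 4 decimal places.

0.3094

Chebyshev: Pr(|T − μ| ≥ t) ≤ Var(T)/t².
Var(T) = σ² = 8.9² = 79.21.
Bound = 79.21 / 256 = 0.3094.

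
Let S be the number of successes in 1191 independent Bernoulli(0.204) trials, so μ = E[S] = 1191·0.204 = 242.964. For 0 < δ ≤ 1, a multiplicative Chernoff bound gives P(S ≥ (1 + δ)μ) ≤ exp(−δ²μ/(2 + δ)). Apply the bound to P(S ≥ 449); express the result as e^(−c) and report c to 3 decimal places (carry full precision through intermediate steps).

Write 449 = (1 + δ)μ, so δ = 449/242.964 − 1 = 0.8480104…
Then the exponent is δ²μ/(2 + δ) = (449 − μ)² / (μ·(2 + δ)) = 61.348326.

61.348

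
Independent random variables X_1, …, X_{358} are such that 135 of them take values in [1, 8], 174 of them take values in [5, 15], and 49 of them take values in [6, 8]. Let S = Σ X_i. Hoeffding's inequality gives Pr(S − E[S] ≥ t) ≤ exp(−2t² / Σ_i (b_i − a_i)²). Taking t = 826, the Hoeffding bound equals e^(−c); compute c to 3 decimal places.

Σ(b_i − a_i)² = 135·7² + 174·10² + 49·2² = 24211.
c = 2t² / 24211 = 2·826² / 24211 = 56.3608.

56.361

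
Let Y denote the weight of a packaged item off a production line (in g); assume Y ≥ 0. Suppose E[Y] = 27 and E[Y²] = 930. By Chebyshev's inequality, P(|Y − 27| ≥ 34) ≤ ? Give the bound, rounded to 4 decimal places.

Var(Y) = E[Y²] − (E[Y])² = 930 − 729 = 201.
Chebyshev's inequality: P(|Y − μ| ≥ t) ≤ Var(Y)/t² = 201/1156 = 0.1739.

0.1739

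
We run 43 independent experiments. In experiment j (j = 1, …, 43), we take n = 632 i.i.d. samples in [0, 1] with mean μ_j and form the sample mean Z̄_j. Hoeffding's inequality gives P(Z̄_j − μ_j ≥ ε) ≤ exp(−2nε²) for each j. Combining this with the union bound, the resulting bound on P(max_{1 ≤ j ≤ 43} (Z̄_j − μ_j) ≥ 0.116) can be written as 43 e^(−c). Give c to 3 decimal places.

17.008

Union bound over the 43 events: P(max_{1 ≤ j ≤ 43} (Z̄_j − μ_j) ≥ 0.116) ≤ 43·exp(−2nε²) = 43 exp(−2·632·0.116²).
So c = 2·632·0.116² = 17.0084.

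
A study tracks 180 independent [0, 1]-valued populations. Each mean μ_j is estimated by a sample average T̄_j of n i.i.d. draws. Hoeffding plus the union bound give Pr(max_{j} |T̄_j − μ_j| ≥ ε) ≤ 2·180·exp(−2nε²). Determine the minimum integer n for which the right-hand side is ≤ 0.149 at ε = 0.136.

211

Need 2·180·exp(−2nε²) ≤ 0.149, i.e. exp(−2nε²) ≤ 0.149/360.
So 2nε² ≥ ln(360/0.149) = 7.789913.
Hence n ≥ 7.789913/(2·0.136²) = 210.584.
The smallest integer n is 211.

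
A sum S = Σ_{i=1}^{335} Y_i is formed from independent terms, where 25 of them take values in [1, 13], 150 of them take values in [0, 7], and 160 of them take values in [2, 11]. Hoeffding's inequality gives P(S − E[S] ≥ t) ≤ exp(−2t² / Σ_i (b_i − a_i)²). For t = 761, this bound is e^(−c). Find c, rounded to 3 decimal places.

Σ(b_i − a_i)² = 25·12² + 150·7² + 160·9² = 23910.
c = 2t² / 23910 = 2·761² / 23910 = 48.4417.

48.442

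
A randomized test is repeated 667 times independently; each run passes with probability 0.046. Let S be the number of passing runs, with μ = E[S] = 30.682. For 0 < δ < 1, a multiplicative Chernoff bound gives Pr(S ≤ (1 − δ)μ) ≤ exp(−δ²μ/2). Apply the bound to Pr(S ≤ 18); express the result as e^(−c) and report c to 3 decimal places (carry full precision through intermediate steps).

2.621

Write 18 = (1 − δ)μ, so δ = 1 − 18/30.682 = 0.4133368…
Then the exponent is δ²μ/2 = (μ − 18)²/(2μ) = 2.620969.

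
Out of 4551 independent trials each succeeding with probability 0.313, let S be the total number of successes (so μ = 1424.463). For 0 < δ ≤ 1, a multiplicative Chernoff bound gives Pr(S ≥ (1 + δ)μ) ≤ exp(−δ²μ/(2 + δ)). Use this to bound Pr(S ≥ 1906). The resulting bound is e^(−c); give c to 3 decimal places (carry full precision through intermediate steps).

Write 1906 = (1 + δ)μ, so δ = 1906/1424.463 − 1 = 0.3380481…
Then the exponent is δ²μ/(2 + δ) = (1906 − μ)² / (μ·(2 + δ)) = 69.623317.

69.623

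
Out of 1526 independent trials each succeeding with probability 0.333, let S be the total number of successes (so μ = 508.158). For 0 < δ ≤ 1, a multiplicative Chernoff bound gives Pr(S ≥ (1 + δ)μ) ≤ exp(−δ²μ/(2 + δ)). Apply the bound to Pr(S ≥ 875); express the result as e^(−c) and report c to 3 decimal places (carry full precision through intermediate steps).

Write 875 = (1 + δ)μ, so δ = 875/508.158 − 1 = 0.7219054…
Then the exponent is δ²μ/(2 + δ) = (875 − μ)² / (μ·(2 + δ)) = 97.294057.

97.294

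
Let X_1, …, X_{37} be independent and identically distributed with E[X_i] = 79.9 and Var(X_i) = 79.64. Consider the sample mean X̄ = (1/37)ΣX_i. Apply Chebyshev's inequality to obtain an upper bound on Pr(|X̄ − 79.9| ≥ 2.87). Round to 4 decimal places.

Var(X̄) = Var(X_i)/n = 79.64/37 = 2.1524.
Chebyshev: Pr(|X̄ − 79.9| ≥ 2.87) ≤ Var(X̄)/(2.87)² = 79.64/(37·2.87²) = 0.2613.

0.2613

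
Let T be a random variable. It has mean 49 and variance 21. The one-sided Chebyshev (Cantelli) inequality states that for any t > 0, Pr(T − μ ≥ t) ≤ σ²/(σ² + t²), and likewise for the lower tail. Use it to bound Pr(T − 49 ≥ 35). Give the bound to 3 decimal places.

Here σ² = 21 and t = 35, so σ² + t² = 1246.
Cantelli's bound: 21/1246 = 0.0169.

0.017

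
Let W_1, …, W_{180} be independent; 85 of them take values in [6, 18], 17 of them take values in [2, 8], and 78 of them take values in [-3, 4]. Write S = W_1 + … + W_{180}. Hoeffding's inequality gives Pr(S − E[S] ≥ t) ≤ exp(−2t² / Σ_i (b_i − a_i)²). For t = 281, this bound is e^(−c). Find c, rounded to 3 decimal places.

9.471

Σ(b_i − a_i)² = 85·12² + 17·6² + 78·7² = 16674.
c = 2t² / 16674 = 2·281² / 16674 = 9.4712.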